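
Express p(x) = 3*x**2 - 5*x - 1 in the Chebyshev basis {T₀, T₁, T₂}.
(1/2)T₀ + (-5)T₁ + (3/2)T₂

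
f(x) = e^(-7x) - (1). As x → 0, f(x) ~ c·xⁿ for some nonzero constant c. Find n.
1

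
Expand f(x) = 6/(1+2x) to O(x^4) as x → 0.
6 - 12*x + 24*x**2 - 48*x**3 + O(x**4)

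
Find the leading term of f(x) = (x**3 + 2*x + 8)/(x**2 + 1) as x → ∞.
x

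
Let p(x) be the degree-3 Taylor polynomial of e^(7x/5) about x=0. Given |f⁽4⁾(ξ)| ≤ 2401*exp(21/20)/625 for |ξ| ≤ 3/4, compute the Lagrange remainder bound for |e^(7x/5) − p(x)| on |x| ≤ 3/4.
64827*exp(21/20)/1280000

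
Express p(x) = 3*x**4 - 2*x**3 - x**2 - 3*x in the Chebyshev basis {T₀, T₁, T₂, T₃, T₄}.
(5/8)T₀ + (-9/2)T₁ + T₂ + (-1/2)T₃ + (3/8)T₄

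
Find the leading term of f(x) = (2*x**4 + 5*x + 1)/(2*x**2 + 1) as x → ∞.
x**2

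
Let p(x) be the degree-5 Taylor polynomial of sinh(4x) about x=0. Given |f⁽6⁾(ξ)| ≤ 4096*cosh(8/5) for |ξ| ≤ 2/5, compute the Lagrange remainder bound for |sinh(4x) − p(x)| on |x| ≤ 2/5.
16384*cosh(8/5)/703125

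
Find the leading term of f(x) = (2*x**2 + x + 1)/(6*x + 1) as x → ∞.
x/3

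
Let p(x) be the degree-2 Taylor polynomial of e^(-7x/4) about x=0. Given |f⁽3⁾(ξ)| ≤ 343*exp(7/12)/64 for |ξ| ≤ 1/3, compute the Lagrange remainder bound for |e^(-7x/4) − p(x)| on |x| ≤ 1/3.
343*exp(7/12)/10368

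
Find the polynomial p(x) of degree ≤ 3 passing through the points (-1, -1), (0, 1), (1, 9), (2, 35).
2*x**3 + 3*x**2 + 3*x + 1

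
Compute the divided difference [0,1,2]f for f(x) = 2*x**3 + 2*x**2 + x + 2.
8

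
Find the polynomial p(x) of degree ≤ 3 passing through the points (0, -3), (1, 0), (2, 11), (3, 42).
2*x**3 - 2*x**2 + 3*x - 3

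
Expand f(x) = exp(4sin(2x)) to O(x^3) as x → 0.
1 + 8*x + 32*x**2 + O(x**3)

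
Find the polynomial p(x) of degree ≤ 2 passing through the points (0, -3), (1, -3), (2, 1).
2*x**2 - 2*x - 3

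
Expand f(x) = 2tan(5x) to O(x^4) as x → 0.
10*x + 250*x**3/3 + O(x**4)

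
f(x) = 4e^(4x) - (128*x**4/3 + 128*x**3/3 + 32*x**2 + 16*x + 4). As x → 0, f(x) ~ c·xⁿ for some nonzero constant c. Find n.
5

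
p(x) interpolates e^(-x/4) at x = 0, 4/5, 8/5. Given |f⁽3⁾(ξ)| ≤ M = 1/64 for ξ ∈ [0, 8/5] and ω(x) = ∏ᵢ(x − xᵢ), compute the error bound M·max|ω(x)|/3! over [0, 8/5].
sqrt(3)/3375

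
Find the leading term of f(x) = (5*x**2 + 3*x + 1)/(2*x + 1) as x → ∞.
5*x/2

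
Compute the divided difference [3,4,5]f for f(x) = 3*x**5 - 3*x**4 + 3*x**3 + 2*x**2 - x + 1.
1727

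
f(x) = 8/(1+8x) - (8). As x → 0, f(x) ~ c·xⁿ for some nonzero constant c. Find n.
1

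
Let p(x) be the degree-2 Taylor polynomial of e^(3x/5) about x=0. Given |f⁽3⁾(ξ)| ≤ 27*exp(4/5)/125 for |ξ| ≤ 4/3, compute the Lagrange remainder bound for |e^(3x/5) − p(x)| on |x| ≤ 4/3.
32*exp(4/5)/375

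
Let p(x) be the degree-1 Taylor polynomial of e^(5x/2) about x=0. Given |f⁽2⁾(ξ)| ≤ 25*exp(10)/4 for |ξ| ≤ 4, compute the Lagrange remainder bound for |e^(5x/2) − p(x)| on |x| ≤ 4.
50*exp(10)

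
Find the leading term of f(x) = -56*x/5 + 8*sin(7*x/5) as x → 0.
-1372*x**3/375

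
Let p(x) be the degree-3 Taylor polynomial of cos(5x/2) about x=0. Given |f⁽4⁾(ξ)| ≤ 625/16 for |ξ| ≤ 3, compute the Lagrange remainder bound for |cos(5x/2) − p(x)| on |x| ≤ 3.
16875/128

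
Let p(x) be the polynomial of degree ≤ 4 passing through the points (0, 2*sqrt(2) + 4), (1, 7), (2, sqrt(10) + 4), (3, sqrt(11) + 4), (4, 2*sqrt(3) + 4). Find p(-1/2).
-187/32 - 45*sqrt(11)/32 + 35*sqrt(3)/64 + 315*sqrt(2)/64 + 189*sqrt(10)/64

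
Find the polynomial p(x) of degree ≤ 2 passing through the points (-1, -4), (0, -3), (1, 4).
3*x**2 + 4*x - 3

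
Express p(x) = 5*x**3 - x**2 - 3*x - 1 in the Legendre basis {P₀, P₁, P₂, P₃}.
(-4/3)P₀ + (-2/3)P₂ + (2)P₃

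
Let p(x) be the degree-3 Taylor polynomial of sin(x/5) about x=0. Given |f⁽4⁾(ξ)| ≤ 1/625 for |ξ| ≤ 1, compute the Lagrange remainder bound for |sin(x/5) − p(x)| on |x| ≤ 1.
1/15000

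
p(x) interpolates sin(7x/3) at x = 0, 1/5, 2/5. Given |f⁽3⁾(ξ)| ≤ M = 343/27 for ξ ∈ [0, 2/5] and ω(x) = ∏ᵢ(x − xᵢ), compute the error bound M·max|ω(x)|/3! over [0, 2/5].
343*sqrt(3)/91125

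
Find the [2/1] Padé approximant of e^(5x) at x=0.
(25*x**2/6 + 10*x/3 + 1)/(1 - 5*x/3)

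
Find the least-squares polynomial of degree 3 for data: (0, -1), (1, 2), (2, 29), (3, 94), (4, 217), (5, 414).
-10/9 + (-755/378)x + (167/63)x² + (155/54)x³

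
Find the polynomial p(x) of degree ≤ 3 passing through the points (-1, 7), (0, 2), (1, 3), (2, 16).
x**3 + 3*x**2 - 3*x + 2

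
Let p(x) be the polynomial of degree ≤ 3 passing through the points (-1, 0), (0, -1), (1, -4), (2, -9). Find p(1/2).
-9/4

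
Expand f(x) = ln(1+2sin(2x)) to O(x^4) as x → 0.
4*x - 8*x**2 + 56*x**3/3 + O(x**4)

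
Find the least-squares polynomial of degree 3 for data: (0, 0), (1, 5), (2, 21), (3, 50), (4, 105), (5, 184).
5/126 + (1447/756)x + (547/252)x² + (26/27)x³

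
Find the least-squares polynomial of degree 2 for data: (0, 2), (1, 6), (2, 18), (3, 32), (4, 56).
2 + (7/5)x + (3)x²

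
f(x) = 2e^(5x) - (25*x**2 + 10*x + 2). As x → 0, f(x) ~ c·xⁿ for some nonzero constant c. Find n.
3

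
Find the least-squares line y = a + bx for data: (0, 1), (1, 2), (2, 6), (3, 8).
a = 1/2, b = 5/2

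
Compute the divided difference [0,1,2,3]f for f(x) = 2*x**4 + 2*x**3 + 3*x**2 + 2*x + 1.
14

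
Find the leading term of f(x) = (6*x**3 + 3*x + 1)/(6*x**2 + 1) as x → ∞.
x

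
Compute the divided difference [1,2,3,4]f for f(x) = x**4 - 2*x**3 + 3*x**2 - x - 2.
8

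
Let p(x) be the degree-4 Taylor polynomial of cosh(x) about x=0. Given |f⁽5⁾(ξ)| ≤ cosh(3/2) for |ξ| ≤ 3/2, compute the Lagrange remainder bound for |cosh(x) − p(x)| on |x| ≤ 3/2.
81*cosh(3/2)/1280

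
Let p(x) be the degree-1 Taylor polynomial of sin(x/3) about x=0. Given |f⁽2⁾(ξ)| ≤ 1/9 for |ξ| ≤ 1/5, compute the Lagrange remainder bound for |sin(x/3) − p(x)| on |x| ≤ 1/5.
1/450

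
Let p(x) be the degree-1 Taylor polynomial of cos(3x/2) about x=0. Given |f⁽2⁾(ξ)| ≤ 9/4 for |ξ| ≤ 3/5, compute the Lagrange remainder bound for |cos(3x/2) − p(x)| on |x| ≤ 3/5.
81/200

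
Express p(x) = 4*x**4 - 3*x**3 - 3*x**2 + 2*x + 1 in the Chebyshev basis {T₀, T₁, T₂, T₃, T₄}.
T₀ + (-1/4)T₁ + (1/2)T₂ + (-3/4)T₃ + (1/2)T₄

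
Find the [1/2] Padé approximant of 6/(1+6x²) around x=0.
6/(6*x**2 + 1)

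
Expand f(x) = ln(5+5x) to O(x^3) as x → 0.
log(5) + x - x**2/2 + O(x**3)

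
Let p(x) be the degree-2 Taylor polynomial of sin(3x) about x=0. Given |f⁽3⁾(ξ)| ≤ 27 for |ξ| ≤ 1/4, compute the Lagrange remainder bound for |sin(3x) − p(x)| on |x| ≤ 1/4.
9/128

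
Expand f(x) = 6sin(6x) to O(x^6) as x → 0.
36*x - 216*x**3 + 1944*x**5/5 + O(x**6)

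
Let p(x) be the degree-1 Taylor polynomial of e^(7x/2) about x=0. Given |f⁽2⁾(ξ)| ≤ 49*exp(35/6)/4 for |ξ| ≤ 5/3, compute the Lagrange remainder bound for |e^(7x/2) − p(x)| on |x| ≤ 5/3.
1225*exp(35/6)/72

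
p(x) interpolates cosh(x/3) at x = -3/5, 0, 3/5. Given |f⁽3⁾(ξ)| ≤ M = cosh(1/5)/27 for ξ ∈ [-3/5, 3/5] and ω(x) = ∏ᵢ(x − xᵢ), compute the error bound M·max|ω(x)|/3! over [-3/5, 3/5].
sqrt(3)*cosh(1/5)/3375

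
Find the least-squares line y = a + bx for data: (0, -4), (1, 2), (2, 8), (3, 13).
a = -19/5, b = 57/10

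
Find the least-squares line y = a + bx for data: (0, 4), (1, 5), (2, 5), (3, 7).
a = 39/10, b = 9/10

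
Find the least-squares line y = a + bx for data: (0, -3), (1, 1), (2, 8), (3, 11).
a = -31/10, b = 49/10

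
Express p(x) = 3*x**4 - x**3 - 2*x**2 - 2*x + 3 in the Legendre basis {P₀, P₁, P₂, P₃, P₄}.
(44/15)P₀ + (-13/5)P₁ + (8/21)P₂ + (-2/5)P₃ + (24/35)P₄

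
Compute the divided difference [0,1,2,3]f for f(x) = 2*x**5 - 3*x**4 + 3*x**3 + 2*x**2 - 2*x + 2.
35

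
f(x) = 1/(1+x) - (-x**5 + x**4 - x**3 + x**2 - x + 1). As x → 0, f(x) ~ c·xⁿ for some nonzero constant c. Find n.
6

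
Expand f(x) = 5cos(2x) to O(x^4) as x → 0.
5 - 10*x**2 + O(x**4)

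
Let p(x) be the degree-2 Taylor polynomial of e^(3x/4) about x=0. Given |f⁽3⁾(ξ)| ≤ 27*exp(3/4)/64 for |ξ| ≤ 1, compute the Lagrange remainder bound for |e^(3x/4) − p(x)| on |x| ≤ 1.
9*exp(3/4)/128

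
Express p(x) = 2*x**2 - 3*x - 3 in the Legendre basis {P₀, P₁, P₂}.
(-7/3)P₀ + (-3)P₁ + (4/3)P₂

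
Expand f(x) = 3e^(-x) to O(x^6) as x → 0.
3 - 3*x + 3*x**2/2 - x**3/2 + x**4/8 - x**5/40 + O(x**6)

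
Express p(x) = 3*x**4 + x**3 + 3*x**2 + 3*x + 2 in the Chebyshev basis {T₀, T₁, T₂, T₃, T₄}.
(37/8)T₀ + (15/4)T₁ + (3)T₂ + (1/4)T₃ + (3/8)T₄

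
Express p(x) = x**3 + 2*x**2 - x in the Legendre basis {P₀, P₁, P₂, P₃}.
(2/3)P₀ + (-2/5)P₁ + (4/3)P₂ + (2/5)P₃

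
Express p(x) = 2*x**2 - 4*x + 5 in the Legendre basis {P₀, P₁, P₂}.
(17/3)P₀ + (-4)P₁ + (4/3)P₂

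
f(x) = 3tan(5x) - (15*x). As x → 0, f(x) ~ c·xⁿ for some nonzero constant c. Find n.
3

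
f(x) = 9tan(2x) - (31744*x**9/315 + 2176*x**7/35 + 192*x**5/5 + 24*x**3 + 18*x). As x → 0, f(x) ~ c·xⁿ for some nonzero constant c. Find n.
11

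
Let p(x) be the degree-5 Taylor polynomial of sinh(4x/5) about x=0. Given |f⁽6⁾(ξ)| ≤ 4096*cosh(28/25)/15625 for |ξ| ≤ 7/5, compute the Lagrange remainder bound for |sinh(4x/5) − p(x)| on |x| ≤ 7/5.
30118144*cosh(28/25)/10986328125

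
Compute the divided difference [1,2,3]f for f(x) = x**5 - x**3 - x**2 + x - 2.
83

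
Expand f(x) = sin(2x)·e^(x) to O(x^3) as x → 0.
2*x + 2*x**2 + O(x**3)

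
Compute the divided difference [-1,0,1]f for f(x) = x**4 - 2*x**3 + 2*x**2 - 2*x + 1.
3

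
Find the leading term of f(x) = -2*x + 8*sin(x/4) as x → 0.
-x**3/48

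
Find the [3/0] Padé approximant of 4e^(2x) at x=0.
16*x**3/3 + 8*x**2 + 8*x + 4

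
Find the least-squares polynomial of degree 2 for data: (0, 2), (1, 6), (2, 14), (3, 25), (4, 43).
78/35 + (87/70)x + (31/14)x²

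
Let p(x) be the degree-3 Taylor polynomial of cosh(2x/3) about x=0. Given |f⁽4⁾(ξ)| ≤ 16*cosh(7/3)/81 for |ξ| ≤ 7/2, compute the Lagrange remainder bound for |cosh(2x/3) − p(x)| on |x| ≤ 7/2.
2401*cosh(7/3)/1944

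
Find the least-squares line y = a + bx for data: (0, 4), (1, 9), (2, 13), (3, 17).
a = 43/10, b = 43/10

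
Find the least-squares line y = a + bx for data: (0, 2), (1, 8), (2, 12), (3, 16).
a = 13/5, b = 23/5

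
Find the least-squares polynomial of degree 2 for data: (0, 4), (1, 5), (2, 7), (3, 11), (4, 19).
30/7 + (-34/35)x + (8/7)x²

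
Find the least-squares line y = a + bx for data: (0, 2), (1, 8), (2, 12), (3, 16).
a = 13/5, b = 23/5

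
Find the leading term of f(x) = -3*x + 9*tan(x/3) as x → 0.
x**3/9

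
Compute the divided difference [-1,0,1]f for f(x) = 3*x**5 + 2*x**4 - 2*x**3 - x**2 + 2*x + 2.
1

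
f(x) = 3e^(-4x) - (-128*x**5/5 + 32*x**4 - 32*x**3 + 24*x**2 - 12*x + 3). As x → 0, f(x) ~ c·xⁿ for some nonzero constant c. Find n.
6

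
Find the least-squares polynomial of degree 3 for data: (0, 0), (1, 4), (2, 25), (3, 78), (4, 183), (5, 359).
-1/6 + (811/252)x + (-131/84)x² + (55/18)x³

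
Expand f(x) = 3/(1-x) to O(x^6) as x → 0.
3 + 3*x + 3*x**2 + 3*x**3 + 3*x**4 + 3*x**5 + O(x**6)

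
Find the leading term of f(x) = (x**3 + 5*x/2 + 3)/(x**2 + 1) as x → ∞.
x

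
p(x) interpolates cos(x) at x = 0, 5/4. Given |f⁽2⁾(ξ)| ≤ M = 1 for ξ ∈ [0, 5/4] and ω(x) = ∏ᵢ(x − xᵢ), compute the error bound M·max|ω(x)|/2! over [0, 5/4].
25/128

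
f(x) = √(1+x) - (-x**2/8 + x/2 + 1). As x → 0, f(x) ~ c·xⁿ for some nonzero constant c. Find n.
3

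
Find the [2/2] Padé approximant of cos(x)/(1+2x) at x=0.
(-43*x**2/84 + x/21 + 1)/(x**2/12 + 43*x/21 + 1)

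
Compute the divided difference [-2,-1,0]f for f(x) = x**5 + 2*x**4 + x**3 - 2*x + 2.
-4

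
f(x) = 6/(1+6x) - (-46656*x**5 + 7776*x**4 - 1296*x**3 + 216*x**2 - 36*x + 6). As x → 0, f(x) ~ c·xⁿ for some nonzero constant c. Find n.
6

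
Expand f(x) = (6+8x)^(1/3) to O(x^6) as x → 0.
6**(1/3) + 4*6**(1/3)*x/9 - 16*6**(1/3)*x**2/81 + 320*6**(1/3)*x**3/2187 - 2560*6**(1/3)*x**4/19683 + 22528*6**(1/3)*x**5/177147 + O(x**6)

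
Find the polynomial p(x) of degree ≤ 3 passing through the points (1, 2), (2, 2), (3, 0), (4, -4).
-x**2 + 3*x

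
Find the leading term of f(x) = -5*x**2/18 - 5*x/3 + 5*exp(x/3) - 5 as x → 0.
5*x**3/162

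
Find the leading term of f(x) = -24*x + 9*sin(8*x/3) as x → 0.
-256*x**3/9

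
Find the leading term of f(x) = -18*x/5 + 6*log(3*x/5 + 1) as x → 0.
-27*x**2/25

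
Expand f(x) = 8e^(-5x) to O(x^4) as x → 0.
8 - 40*x + 100*x**2 - 500*x**3/3 + O(x**4)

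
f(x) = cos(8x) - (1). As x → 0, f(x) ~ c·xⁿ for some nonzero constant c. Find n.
2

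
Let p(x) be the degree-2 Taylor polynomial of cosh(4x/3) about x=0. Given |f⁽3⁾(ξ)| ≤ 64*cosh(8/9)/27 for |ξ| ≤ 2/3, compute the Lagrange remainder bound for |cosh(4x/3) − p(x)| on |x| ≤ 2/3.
256*cosh(8/9)/2187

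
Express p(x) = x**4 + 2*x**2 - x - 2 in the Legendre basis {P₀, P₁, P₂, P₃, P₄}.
(-17/15)P₀ - P₁ + (40/21)P₂ + (8/35)P₄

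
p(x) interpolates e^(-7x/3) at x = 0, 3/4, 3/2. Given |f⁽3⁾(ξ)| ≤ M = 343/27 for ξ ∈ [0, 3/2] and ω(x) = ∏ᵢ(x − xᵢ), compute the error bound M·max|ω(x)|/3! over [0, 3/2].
343*sqrt(3)/1728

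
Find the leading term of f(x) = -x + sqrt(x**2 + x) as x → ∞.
1/2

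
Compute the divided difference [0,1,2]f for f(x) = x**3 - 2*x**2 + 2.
1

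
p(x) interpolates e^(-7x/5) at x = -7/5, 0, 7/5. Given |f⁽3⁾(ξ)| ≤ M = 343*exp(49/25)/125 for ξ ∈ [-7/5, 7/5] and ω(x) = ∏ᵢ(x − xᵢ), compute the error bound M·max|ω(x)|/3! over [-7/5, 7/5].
117649*sqrt(3)*exp(49/25)/421875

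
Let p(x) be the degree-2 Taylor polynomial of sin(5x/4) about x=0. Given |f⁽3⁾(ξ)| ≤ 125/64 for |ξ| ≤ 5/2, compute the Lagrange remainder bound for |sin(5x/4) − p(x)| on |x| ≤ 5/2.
15625/3072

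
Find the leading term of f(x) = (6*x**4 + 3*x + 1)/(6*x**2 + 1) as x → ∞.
x**2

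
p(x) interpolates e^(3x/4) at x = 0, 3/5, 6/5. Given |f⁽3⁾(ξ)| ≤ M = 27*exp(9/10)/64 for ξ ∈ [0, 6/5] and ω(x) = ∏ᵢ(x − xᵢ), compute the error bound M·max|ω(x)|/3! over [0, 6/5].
27*sqrt(3)*exp(9/10)/8000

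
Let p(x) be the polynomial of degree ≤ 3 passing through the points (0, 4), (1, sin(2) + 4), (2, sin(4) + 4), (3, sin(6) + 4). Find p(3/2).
9*sin(4)/16 - sin(6)/16 + 9*sin(2)/16 + 4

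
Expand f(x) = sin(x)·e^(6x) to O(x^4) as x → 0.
x + 6*x**2 + 107*x**3/6 + O(x**4)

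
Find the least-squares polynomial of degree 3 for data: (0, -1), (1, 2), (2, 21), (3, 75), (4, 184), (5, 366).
-41/42 + (323/252)x + (-65/42)x² + (115/36)x³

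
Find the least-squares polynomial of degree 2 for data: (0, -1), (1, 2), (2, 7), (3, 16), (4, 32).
-18/35 + (-4/7)x + (15/7)x²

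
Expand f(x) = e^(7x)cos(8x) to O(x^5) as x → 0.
1 + 7*x - 15*x**2/2 - 1001*x**3/6 - 12319*x**4/24 + O(x**5)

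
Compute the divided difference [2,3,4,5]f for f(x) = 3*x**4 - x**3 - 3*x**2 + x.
41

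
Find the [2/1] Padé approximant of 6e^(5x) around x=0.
(25*x**2 + 20*x + 6)/(1 - 5*x/3)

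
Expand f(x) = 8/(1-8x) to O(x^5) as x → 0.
8 + 64*x + 512*x**2 + 4096*x**3 + 32768*x**4 + O(x**5)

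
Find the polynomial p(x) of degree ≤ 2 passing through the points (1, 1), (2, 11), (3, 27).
3*x**2 + x - 3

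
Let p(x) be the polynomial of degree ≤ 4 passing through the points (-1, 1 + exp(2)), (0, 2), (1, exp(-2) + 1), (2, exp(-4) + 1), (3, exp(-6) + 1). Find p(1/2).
(-20*exp(2) + 3 + 90*exp(4) + (188 - 5*exp(2))*exp(6))*exp(-6)/128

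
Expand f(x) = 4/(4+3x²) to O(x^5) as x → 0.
1 - 3*x**2/4 + 9*x**4/16 + O(x**5)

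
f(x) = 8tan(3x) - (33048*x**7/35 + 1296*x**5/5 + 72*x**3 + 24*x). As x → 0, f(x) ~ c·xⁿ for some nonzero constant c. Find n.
9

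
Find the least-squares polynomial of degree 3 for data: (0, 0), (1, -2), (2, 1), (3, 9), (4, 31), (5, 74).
-37/126 + (247/756)x + (-37/18)x² + (107/108)x³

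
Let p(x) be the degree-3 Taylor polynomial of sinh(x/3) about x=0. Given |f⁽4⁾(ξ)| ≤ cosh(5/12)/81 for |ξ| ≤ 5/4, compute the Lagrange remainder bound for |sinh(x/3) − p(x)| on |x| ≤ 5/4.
625*cosh(5/12)/497664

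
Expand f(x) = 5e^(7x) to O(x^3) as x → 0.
5 + 35*x + 245*x**2/2 + O(x**3)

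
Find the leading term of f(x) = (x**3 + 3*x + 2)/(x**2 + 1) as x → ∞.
x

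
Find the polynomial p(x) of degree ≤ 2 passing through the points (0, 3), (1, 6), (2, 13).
2*x**2 + x + 3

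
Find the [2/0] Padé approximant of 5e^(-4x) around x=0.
40*x**2 - 20*x + 5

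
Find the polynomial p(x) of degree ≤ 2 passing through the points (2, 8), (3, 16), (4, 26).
x**2 + 3*x - 2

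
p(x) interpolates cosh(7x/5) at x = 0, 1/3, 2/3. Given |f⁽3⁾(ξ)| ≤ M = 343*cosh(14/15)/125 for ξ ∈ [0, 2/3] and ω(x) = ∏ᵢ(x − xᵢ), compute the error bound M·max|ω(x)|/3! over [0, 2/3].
343*sqrt(3)*cosh(14/15)/91125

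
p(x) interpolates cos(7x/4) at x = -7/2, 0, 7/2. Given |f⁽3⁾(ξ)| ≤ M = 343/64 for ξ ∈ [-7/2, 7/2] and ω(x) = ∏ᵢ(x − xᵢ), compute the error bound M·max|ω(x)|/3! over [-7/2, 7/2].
117649*sqrt(3)/13824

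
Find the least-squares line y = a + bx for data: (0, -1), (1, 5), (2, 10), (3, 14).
a = -1/2, b = 5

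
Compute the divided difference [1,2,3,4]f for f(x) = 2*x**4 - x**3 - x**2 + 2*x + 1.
19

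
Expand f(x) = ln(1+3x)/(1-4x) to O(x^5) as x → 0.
3*x + 15*x**2/2 + 39*x**3 + 543*x**4/4 + O(x**5)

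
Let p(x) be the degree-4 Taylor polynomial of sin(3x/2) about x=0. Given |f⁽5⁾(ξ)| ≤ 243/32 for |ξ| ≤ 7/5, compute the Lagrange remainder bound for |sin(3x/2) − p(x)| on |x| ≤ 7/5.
1361367/4000000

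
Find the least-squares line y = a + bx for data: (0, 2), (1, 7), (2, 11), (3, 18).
a = 17/10, b = 26/5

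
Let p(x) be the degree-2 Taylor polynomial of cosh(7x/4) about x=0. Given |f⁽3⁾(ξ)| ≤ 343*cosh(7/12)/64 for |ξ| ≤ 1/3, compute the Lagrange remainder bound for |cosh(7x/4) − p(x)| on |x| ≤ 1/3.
343*cosh(7/12)/10368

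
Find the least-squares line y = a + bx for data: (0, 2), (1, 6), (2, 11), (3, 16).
a = 17/10, b = 47/10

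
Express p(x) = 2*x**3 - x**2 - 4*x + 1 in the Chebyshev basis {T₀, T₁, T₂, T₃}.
(1/2)T₀ + (-5/2)T₁ + (-1/2)T₂ + (1/2)T₃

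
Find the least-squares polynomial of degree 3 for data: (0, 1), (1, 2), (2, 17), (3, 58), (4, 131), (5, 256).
50/63 + (-389/378)x + (97/126)x² + (52/27)x³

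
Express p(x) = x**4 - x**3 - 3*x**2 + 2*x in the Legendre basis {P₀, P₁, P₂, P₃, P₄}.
(-4/5)P₀ + (7/5)P₁ + (-10/7)P₂ + (-2/5)P₃ + (8/35)P₄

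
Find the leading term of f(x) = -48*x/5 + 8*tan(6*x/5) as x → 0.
576*x**3/125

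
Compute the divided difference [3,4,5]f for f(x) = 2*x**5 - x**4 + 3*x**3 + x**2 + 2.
1260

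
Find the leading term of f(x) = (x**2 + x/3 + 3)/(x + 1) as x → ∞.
x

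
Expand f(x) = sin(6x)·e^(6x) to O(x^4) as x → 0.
6*x + 36*x**2 + 72*x**3 + O(x**4)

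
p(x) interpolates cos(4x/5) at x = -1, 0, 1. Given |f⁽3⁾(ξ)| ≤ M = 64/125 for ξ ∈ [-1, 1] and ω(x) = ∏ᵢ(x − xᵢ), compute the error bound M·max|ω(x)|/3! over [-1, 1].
64*sqrt(3)/3375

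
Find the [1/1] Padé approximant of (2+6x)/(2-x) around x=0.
(3*x + 1)/(1 - x/2)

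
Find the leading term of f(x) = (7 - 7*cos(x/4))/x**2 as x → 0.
7/32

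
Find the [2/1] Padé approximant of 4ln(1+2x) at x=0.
8*x*(x + 3)/(3*(4*x/3 + 1))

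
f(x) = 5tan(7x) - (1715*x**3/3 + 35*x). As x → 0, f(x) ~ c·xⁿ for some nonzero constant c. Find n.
5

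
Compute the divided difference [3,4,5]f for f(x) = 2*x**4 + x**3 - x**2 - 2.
205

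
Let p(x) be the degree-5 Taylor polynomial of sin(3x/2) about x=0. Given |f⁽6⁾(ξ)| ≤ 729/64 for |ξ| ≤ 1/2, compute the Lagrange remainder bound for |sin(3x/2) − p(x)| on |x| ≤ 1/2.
81/327680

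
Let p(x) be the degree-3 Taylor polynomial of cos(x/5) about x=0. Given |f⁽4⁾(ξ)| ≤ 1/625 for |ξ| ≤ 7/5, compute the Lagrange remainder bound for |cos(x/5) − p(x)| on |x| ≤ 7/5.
2401/9375000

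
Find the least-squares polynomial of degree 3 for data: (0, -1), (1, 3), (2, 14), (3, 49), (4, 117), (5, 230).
-7/9 + (431/189)x + (-319/252)x² + (217/108)x³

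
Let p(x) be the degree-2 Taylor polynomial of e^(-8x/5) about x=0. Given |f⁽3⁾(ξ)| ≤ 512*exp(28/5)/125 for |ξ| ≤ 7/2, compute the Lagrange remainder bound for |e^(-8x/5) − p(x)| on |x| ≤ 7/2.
10976*exp(28/5)/375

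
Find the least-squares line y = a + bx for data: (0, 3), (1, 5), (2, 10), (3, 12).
a = 27/10, b = 16/5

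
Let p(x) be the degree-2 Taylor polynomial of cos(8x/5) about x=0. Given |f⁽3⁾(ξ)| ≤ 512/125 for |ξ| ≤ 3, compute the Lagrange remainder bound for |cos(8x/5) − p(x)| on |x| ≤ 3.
2304/125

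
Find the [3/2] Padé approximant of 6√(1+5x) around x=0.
(375*x**3/16 + 675*x**2/8 + 45*x + 6)/(75*x**2/16 + 5*x + 1)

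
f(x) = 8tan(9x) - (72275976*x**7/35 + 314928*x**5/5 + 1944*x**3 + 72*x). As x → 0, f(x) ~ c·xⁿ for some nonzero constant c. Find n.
9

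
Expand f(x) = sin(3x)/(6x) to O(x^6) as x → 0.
1/2 - 3*x**2/4 + 27*x**4/80 + O(x**6)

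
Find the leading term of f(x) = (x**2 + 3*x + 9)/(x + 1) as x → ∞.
x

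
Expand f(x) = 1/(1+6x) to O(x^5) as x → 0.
1 - 6*x + 36*x**2 - 216*x**3 + 1296*x**4 + O(x**5)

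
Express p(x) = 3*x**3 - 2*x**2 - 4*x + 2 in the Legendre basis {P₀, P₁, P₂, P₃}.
(4/3)P₀ + (-11/5)P₁ + (-4/3)P₂ + (6/5)P₃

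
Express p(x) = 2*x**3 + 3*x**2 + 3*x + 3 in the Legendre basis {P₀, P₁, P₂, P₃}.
(4)P₀ + (21/5)P₁ + (2)P₂ + (4/5)P₃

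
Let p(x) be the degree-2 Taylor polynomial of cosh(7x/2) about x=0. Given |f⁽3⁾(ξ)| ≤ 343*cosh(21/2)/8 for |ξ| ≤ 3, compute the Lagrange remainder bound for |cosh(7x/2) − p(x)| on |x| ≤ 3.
3087*cosh(21/2)/16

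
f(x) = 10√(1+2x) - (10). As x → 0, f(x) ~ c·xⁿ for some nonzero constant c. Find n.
1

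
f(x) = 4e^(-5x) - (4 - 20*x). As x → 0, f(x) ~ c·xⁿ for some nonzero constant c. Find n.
2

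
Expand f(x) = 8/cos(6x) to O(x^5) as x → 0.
8 + 144*x**2 + 2160*x**4 + O(x**5)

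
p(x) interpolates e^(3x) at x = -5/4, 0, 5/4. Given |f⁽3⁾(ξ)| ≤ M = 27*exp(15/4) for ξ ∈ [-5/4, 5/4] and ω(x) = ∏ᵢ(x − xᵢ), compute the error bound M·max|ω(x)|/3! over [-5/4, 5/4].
125*sqrt(3)*exp(15/4)/64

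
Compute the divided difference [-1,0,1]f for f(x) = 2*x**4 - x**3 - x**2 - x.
1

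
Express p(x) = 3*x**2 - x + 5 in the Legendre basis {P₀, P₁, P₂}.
(6)P₀ - P₁ + (2)P₂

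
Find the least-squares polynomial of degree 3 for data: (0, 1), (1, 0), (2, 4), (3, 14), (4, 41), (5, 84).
62/63 + (-28/27)x + (-34/63)x² + (22/27)x³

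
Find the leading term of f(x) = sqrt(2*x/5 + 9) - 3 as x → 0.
x/15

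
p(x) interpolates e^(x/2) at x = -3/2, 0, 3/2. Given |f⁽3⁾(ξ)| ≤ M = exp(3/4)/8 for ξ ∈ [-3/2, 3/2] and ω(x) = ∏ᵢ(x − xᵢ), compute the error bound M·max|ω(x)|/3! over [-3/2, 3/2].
sqrt(3)*exp(3/4)/64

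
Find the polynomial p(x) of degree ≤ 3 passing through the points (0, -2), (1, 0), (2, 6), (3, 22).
x**3 - x**2 + 2*x - 2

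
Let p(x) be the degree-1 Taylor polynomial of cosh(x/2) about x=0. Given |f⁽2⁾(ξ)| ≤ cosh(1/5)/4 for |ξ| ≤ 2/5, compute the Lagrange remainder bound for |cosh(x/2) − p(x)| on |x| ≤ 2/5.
cosh(1/5)/50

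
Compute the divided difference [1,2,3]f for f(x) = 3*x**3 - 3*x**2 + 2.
15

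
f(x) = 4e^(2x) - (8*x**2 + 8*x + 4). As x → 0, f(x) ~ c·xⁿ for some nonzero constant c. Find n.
3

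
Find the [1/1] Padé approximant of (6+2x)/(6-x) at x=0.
(x/3 + 1)/(1 - x/6)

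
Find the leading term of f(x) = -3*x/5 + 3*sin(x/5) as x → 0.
-x**3/250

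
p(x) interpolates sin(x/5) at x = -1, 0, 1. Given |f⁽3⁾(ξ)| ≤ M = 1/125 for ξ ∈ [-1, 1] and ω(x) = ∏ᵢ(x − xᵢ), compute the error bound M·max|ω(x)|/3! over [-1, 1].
sqrt(3)/3375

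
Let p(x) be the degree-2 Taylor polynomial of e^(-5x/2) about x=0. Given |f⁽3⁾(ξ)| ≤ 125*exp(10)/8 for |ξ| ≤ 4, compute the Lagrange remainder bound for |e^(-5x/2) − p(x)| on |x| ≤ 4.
500*exp(10)/3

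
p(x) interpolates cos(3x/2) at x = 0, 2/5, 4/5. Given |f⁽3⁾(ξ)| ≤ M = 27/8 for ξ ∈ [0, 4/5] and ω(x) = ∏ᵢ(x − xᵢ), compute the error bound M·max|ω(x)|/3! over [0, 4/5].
sqrt(3)/125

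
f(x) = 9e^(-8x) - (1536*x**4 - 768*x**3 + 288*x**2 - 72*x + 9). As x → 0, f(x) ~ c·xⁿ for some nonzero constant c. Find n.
5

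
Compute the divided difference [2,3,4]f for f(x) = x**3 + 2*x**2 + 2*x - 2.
11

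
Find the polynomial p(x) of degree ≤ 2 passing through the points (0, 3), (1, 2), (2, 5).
2*x**2 - 3*x + 3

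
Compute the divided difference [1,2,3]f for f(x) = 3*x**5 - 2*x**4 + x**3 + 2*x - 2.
226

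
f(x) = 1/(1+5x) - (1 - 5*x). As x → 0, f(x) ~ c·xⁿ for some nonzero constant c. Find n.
2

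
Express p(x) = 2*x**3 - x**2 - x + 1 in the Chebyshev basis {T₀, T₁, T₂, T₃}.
(1/2)T₀ + (1/2)T₁ + (-1/2)T₂ + (1/2)T₃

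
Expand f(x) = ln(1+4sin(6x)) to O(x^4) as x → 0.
24*x - 288*x**2 + 4464*x**3 + O(x**4)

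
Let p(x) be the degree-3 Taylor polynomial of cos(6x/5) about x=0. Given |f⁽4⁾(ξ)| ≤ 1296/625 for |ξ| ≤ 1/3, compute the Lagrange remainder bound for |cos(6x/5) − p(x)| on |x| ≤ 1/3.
2/1875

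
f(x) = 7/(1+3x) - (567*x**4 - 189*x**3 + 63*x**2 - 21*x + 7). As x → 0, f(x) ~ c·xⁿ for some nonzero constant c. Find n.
5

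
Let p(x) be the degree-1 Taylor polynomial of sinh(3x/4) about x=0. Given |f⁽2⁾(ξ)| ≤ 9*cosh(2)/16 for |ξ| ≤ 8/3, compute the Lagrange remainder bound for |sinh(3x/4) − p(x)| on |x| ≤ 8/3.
2*cosh(2)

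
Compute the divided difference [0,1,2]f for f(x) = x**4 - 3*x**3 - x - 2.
-2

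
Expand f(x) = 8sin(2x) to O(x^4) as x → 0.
16*x - 32*x**3/3 + O(x**4)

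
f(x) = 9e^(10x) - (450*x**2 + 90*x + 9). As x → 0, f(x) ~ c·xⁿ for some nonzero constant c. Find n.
3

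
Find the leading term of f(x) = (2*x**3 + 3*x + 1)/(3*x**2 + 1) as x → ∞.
2*x/3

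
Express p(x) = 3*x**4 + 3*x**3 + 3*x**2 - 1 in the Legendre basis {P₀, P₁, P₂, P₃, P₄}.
(3/5)P₀ + (9/5)P₁ + (26/7)P₂ + (6/5)P₃ + (24/35)P₄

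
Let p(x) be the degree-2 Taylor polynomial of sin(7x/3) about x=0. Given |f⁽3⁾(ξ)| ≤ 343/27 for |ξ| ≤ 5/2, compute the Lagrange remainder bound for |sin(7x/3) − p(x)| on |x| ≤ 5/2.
42875/1296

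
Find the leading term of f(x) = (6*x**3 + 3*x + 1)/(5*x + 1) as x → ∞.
6*x**2/5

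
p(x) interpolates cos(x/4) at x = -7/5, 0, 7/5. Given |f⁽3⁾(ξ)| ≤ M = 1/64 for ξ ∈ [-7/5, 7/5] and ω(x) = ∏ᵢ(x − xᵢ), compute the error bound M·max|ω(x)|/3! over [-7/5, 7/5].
343*sqrt(3)/216000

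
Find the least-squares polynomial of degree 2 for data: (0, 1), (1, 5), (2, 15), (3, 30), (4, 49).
4/5 + (21/10)x + (5/2)x²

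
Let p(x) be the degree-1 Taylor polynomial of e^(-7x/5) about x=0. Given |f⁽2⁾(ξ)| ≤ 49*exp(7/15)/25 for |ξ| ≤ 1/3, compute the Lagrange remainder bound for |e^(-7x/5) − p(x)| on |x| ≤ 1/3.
49*exp(7/15)/450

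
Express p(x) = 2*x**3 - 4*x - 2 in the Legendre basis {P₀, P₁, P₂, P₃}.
(-2)P₀ + (-14/5)P₁ + (4/5)P₃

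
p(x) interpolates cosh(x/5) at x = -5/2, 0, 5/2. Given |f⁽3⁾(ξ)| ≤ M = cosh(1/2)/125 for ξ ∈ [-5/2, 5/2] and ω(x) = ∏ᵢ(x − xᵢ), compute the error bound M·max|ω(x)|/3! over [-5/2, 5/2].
sqrt(3)*cosh(1/2)/216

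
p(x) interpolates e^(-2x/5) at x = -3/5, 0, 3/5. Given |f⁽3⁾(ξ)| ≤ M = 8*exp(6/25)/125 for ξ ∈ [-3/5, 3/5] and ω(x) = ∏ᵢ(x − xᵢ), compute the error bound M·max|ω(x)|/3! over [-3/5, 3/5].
8*sqrt(3)*exp(6/25)/15625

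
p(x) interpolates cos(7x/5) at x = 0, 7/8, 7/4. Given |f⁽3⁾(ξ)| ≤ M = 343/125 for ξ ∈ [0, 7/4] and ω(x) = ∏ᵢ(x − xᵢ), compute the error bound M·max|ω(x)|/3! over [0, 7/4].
117649*sqrt(3)/1728000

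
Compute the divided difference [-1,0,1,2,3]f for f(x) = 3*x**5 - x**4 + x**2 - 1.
14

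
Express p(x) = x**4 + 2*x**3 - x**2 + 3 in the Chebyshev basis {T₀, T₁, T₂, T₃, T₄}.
(23/8)T₀ + (3/2)T₁ + (1/2)T₃ + (1/8)T₄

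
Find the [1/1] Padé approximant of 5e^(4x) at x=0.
(10*x + 5)/(1 - 2*x)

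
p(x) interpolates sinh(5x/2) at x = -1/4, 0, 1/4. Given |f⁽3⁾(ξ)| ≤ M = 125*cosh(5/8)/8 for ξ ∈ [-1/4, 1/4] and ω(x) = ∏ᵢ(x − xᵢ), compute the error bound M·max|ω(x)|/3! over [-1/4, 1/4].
125*sqrt(3)*cosh(5/8)/13824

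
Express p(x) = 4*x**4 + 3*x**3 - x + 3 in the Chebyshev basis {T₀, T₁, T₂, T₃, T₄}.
(9/2)T₀ + (5/4)T₁ + (2)T₂ + (3/4)T₃ + (1/2)T₄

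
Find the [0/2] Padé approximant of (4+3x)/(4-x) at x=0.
1/(3*x**2/4 - x + 1)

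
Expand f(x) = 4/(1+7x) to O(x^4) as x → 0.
4 - 28*x + 196*x**2 - 1372*x**3 + O(x**4)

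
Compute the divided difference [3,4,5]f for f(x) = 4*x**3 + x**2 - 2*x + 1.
49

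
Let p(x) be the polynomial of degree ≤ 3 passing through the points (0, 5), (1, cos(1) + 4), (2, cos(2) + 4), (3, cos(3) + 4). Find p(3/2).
9*cos(2)/16 - cos(3)/16 + 9*cos(1)/16 + 63/16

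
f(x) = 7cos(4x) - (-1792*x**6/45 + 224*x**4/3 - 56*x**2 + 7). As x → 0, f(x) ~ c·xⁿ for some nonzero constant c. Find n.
8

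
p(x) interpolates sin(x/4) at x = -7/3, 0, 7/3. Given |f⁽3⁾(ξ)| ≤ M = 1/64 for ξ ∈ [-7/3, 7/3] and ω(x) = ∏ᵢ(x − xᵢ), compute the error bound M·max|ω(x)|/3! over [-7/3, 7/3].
343*sqrt(3)/46656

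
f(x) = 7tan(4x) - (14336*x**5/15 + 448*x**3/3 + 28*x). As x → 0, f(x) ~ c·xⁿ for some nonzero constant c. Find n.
7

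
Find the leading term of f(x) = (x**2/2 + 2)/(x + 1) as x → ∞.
x/2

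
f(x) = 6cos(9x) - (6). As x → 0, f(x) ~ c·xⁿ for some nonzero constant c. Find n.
2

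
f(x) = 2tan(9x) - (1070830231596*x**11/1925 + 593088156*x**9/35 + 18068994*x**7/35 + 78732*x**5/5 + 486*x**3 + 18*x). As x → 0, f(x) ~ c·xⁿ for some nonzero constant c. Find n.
13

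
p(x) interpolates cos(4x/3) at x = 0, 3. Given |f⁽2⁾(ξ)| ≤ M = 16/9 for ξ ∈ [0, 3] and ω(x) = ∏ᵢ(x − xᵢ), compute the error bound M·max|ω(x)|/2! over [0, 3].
2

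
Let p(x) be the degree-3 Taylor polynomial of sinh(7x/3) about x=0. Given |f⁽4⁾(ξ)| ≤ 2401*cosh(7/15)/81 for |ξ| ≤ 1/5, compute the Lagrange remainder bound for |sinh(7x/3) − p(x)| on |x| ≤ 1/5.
2401*cosh(7/15)/1215000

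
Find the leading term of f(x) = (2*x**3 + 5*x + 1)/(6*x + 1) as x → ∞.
x**2/3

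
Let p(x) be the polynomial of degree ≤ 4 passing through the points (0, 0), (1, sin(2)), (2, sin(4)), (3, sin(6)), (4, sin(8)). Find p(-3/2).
-693*sin(2)/32 + 1485*sin(4)/64 + 315*sin(8)/128 - 385*sin(6)/32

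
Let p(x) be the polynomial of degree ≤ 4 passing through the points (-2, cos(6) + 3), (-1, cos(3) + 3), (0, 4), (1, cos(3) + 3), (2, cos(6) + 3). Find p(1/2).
5*cos(3)/16 - cos(6)/64 + 237/64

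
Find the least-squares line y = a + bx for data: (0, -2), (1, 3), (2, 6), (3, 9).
a = -7/5, b = 18/5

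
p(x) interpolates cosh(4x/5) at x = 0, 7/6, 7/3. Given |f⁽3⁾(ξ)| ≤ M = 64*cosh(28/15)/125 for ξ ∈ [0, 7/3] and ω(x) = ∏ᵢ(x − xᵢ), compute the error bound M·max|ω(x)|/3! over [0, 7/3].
2744*sqrt(3)*cosh(28/15)/91125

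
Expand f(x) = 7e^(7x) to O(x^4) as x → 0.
7 + 49*x + 343*x**2/2 + 2401*x**3/6 + O(x**4)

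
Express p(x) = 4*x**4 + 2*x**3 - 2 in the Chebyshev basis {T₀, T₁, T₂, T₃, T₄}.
(-1/2)T₀ + (3/2)T₁ + (2)T₂ + (1/2)T₃ + (1/2)T₄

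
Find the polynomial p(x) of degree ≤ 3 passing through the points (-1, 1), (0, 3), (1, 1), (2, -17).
-2*x**3 - 2*x**2 + 2*x + 3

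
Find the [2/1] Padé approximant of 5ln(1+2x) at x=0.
10*x*(x + 3)/(3*(4*x/3 + 1))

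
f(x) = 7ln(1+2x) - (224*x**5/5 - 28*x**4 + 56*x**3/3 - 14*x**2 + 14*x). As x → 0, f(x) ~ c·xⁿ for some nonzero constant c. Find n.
6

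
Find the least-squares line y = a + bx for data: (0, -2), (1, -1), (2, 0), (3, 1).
a = -2, b = 1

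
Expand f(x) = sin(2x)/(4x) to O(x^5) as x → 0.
1/2 - x**2/3 + x**4/15 + O(x**5)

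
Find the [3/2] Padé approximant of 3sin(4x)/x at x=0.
(12 - 112*x**2/5)/(4*x**2/5 + 1)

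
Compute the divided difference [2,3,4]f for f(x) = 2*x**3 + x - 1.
18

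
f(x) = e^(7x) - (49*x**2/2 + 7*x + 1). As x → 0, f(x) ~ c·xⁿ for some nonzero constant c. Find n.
3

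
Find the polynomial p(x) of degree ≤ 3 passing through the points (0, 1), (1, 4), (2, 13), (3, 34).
x**3 + 2*x + 1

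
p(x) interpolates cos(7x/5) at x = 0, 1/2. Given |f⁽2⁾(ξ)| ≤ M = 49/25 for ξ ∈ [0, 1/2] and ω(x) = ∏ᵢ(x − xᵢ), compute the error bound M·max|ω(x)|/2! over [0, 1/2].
49/800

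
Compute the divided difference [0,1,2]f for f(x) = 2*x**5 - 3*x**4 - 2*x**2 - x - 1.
7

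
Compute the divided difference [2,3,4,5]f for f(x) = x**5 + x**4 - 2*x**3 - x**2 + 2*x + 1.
137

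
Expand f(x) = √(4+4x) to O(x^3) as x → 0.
2 + x - x**2/4 + O(x**3)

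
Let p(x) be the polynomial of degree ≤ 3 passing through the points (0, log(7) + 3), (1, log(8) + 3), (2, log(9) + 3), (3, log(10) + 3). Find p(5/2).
log(3*2**(3/8)*3**(7/8)*5**(5/16)*7**(1/16)/2) + 3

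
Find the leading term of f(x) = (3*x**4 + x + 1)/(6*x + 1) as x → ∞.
x**3/2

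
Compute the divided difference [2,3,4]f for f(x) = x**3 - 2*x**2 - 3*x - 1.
7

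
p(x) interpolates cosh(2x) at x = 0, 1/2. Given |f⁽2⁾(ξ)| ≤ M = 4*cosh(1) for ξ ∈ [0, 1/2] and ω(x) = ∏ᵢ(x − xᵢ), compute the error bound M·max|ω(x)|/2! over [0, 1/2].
cosh(1)/8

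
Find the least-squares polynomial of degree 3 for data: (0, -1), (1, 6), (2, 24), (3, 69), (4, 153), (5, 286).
-7/9 + (1411/378)x + (17/63)x² + (113/54)x³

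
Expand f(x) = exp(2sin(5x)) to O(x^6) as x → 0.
1 + 10*x + 50*x**2 + 125*x**3 - 14375*x**5/12 + O(x**6)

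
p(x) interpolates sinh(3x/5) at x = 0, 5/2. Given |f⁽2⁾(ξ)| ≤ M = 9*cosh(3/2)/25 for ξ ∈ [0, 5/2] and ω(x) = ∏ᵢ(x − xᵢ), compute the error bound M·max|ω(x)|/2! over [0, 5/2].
9*cosh(3/2)/32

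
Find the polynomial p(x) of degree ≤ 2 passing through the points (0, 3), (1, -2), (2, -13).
-3*x**2 - 2*x + 3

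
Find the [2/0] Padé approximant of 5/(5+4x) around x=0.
16*x**2/25 - 4*x/5 + 1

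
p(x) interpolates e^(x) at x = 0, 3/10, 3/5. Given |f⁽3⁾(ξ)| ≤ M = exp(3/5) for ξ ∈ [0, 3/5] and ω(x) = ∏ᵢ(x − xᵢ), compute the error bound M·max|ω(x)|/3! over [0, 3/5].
sqrt(3)*exp(3/5)/1000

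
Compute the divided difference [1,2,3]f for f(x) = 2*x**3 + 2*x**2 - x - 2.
14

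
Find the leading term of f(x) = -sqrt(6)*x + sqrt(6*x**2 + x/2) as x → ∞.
sqrt(6)/24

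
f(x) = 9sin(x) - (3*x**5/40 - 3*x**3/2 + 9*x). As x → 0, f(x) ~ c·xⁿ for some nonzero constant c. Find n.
7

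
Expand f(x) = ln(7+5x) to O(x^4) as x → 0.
log(7) + 5*x/7 - 25*x**2/98 + 125*x**3/1029 + O(x**4)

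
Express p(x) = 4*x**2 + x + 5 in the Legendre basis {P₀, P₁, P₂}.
(19/3)P₀ + P₁ + (8/3)P₂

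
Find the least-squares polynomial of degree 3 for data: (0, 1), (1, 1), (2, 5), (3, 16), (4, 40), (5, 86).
11/14 + (51/28)x + (-55/28)x² + x³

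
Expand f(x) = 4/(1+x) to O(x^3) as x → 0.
4 - 4*x + 4*x**2 + O(x**3)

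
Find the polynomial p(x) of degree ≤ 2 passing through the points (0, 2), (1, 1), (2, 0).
2 - x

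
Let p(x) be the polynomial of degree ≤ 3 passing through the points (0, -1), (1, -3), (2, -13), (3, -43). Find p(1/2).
-7/4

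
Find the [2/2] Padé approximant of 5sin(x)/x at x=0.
(5 - 7*x**2/12)/(x**2/20 + 1)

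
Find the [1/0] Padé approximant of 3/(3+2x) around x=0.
1 - 2*x/3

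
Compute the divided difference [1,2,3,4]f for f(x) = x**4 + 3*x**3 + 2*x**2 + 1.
13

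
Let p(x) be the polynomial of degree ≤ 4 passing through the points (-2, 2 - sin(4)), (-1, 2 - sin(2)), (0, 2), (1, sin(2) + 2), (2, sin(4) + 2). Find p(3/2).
5*sin(4)/16 + 7*sin(2)/8 + 2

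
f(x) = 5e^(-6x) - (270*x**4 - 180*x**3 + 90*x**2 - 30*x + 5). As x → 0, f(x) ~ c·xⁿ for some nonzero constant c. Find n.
5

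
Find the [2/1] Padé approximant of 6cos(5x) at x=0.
6 - 75*x**2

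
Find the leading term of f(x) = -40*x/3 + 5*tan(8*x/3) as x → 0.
2560*x**3/81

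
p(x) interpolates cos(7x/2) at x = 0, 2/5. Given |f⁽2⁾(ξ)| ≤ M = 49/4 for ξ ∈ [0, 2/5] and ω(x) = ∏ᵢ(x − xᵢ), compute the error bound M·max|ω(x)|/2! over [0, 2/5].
49/200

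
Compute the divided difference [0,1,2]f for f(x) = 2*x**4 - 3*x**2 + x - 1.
11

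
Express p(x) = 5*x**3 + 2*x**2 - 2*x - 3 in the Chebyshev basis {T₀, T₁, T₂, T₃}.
(-2)T₀ + (7/4)T₁ + T₂ + (5/4)T₃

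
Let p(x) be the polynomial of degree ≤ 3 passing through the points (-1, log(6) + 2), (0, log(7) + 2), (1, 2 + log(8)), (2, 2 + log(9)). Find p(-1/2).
log(2**(3/8)*3**(7/16)*7**(15/16)/2) + 2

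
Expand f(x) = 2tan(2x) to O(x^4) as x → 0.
4*x + 16*x**3/3 + O(x**4)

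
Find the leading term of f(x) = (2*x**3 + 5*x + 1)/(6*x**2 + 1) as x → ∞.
x/3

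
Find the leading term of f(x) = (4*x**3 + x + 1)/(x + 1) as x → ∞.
4*x**2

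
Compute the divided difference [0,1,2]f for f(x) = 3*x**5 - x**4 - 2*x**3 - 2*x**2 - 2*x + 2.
30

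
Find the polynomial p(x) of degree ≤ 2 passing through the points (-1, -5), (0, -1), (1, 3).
4*x - 1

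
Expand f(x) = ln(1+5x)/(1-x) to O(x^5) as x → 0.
5*x - 15*x**2/2 + 205*x**3/6 - 1465*x**4/12 + O(x**5)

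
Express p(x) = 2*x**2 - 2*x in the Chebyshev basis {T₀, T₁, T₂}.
T₀ + (-2)T₁ + T₂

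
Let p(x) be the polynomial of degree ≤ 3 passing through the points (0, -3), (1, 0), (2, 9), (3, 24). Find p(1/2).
-9/4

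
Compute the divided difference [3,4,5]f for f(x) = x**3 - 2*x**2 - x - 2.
10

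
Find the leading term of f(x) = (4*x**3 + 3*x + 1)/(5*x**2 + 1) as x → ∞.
4*x/5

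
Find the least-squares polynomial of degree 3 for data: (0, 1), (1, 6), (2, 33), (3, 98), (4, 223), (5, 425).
58/63 + (253/189)x + (229/252)x² + (341/108)x³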